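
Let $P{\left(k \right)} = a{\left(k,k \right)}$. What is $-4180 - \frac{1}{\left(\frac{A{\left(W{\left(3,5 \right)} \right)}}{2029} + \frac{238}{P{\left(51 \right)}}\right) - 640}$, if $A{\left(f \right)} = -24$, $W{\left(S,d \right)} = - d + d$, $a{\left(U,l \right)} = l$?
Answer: $- \frac{16165500193}{3867346} \approx -4180.0$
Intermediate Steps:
$P{\left(k \right)} = k$
$W{\left(S,d \right)} = 0$
$-4180 - \frac{1}{\left(\frac{A{\left(W{\left(3,5 \right)} \right)}}{2029} + \frac{238}{P{\left(51 \right)}}\right) - 640} = -4180 - \frac{1}{\left(- \frac{24}{2029} + \frac{238}{51}\right) - 640} = -4180 - \frac{1}{\left(\left(-24\right) \frac{1}{2029} + 238 \cdot \frac{1}{51}\right) - 640} = -4180 - \frac{1}{\left(- \frac{24}{2029} + \frac{14}{3}\right) - 640} = -4180 - \frac{1}{\frac{28334}{6087} - 640} = -4180 - \frac{1}{- \frac{3867346}{6087}} = -4180 - - \frac{6087}{3867346} = -4180 + \frac{6087}{3867346} = - \frac{16165500193}{3867346}$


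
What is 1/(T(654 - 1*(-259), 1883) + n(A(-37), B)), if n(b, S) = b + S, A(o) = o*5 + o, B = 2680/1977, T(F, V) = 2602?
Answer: 1977/4707940 ≈ 0.00041993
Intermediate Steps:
B = 2680/1977 (B = 2680*(1/1977) = 2680/1977 ≈ 1.3556)
A(o) = 6*o (A(o) = 5*o + o = 6*o)
n(b, S) = S + b
1/(T(654 - 1*(-259), 1883) + n(A(-37), B)) = 1/(2602 + (2680/1977 + 6*(-37))) = 1/(2602 + (2680/1977 - 222)) = 1/(2602 - 436214/1977) = 1/(4707940/1977) = 1977/4707940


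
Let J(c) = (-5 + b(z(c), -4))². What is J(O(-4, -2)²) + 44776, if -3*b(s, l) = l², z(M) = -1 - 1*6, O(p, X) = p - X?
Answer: 403945/9 ≈ 44883.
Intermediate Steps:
z(M) = -7 (z(M) = -1 - 6 = -7)
b(s, l) = -l²/3
J(c) = 961/9 (J(c) = (-5 - ⅓*(-4)²)² = (-5 - ⅓*16)² = (-5 - 16/3)² = (-31/3)² = 961/9)
J(O(-4, -2)²) + 44776 = 961/9 + 44776 = 403945/9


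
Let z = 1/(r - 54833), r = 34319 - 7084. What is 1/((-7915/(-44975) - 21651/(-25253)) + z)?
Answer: 6268905984530/6477747731177 ≈ 0.96776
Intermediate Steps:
r = 27235
z = -1/27598 (z = 1/(27235 - 54833) = 1/(-27598) = -1/27598 ≈ -3.6235e-5)
1/((-7915/(-44975) - 21651/(-25253)) + z) = 1/((-7915/(-44975) - 21651/(-25253)) - 1/27598) = 1/((-7915*(-1/44975) - 21651*(-1/25253)) - 1/27598) = 1/((1583/8995 + 21651/25253) - 1/27598) = 1/(234726244/227150735 - 1/27598) = 1/(6477747731177/6268905984530) = 6268905984530/6477747731177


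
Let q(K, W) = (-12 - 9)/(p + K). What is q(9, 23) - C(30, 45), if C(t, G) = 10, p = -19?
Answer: -79/10 ≈ -7.9000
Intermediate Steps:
q(K, W) = -21/(-19 + K) (q(K, W) = (-12 - 9)/(-19 + K) = -21/(-19 + K))
q(9, 23) - C(30, 45) = -21/(-19 + 9) - 1*10 = -21/(-10) - 10 = -21*(-1/10) - 10 = 21/10 - 10 = -79/10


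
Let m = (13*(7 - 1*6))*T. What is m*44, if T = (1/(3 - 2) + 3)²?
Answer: 9152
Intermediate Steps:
T = 16 (T = (1/1 + 3)² = (1 + 3)² = 4² = 16)
m = 208 (m = (13*(7 - 1*6))*16 = (13*(7 - 6))*16 = (13*1)*16 = 13*16 = 208)
m*44 = 208*44 = 9152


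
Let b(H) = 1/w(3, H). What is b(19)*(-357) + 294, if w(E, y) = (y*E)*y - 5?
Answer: 45225/154 ≈ 293.67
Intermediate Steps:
w(E, y) = -5 + E*y² (w(E, y) = (E*y)*y - 5 = E*y² - 5 = -5 + E*y²)
b(H) = 1/(-5 + 3*H²)
b(19)*(-357) + 294 = -357/(-5 + 3*19²) + 294 = -357/(-5 + 3*361) + 294 = -357/(-5 + 1083) + 294 = -357/1078 + 294 = (1/1078)*(-357) + 294 = -51/154 + 294 = 45225/154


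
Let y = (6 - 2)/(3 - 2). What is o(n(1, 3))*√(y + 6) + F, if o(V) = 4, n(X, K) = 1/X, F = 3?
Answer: 3 + 4*√10 ≈ 15.649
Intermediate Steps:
y = 4 (y = 4/1 = 4*1 = 4)
o(n(1, 3))*√(y + 6) + F = 4*√(4 + 6) + 3 = 4*√10 + 3 = 3 + 4*√10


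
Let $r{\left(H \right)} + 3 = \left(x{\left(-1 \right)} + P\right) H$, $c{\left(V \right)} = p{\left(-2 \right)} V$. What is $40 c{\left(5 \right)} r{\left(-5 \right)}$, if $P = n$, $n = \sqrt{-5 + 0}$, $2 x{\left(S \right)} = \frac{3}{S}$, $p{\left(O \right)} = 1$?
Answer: $900 - 1000 i \sqrt{5} \approx 900.0 - 2236.1 i$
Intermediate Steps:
$x{\left(S \right)} = \frac{3}{2 S}$ ($x{\left(S \right)} = \frac{3 \frac{1}{S}}{2} = \frac{3}{2 S}$)
$c{\left(V \right)} = V$ ($c{\left(V \right)} = 1 V = V$)
$n = i \sqrt{5}$ ($n = \sqrt{-5} = i \sqrt{5} \approx 2.2361 i$)
$P = i \sqrt{5} \approx 2.2361 i$
$r{\left(H \right)} = -3 + H \left(- \frac{3}{2} + i \sqrt{5}\right)$ ($r{\left(H \right)} = -3 + \left(\frac{3}{2 \left(-1\right)} + i \sqrt{5}\right) H = -3 + \left(\frac{3}{2} \left(-1\right) + i \sqrt{5}\right) H = -3 + \left(- \frac{3}{2} + i \sqrt{5}\right) H = -3 + H \left(- \frac{3}{2} + i \sqrt{5}\right)$)
$40 c{\left(5 \right)} r{\left(-5 \right)} = 40 \cdot 5 \left(-3 - - \frac{15}{2} + i \left(-5\right) \sqrt{5}\right) = 200 \left(-3 + \frac{15}{2} - 5 i \sqrt{5}\right) = 200 \left(\frac{9}{2} - 5 i \sqrt{5}\right) = 900 - 1000 i \sqrt{5}$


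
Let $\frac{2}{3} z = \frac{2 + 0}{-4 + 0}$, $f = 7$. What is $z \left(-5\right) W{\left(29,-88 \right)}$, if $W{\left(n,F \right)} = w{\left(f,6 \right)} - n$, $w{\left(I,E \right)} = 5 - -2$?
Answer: $- \frac{165}{2} \approx -82.5$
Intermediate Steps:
$w{\left(I,E \right)} = 7$ ($w{\left(I,E \right)} = 5 + 2 = 7$)
$W{\left(n,F \right)} = 7 - n$
$z = - \frac{3}{4}$ ($z = \frac{3 \frac{2 + 0}{-4 + 0}}{2} = \frac{3 \frac{2}{-4}}{2} = \frac{3 \cdot 2 \left(- \frac{1}{4}\right)}{2} = \frac{3}{2} \left(- \frac{1}{2}\right) = - \frac{3}{4} \approx -0.75$)
$z \left(-5\right) W{\left(29,-88 \right)} = \left(- \frac{3}{4}\right) \left(-5\right) \left(7 - 29\right) = \frac{15 \left(7 - 29\right)}{4} = \frac{15}{4} \left(-22\right) = - \frac{165}{2}$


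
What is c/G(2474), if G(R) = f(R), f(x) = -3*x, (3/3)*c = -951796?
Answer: 475898/3711 ≈ 128.24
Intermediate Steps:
c = -951796
G(R) = -3*R
c/G(2474) = -951796/((-3*2474)) = -951796/(-7422) = -951796*(-1/7422) = 475898/3711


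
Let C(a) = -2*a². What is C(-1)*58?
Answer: -116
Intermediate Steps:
C(-1)*58 = -2*(-1)²*58 = -2*1*58 = -2*58 = -116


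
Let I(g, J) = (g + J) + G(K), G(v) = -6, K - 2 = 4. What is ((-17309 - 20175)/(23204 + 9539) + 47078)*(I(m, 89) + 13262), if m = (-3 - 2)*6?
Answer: 20524239913050/32743 ≈ 6.2683e+8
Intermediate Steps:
m = -30 (m = -5*6 = -30)
K = 6 (K = 2 + 4 = 6)
I(g, J) = -6 + J + g (I(g, J) = (g + J) - 6 = (J + g) - 6 = -6 + J + g)
((-17309 - 20175)/(23204 + 9539) + 47078)*(I(m, 89) + 13262) = ((-17309 - 20175)/(23204 + 9539) + 47078)*((-6 + 89 - 30) + 13262) = (-37484/32743 + 47078)*(53 + 13262) = (-37484*1/32743 + 47078)*13315 = (-37484/32743 + 47078)*13315 = (1541437470/32743)*13315 = 20524239913050/32743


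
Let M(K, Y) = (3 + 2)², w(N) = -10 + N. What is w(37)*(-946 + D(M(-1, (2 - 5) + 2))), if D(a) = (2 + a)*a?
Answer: -7317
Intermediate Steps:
M(K, Y) = 25 (M(K, Y) = 5² = 25)
D(a) = a*(2 + a)
w(37)*(-946 + D(M(-1, (2 - 5) + 2))) = (-10 + 37)*(-946 + 25*(2 + 25)) = 27*(-946 + 25*27) = 27*(-946 + 675) = 27*(-271) = -7317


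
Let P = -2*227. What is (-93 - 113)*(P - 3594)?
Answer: 833888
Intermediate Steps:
P = -454
(-93 - 113)*(P - 3594) = (-93 - 113)*(-454 - 3594) = -206*(-4048) = 833888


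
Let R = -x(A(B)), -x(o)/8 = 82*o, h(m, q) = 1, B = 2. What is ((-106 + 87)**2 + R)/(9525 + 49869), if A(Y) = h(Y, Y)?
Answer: 339/19798 ≈ 0.017123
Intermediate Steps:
A(Y) = 1
x(o) = -656*o
R = 656 (R = -(-656) = -1*(-656) = 656)
((-106 + 87)**2 + R)/(9525 + 49869) = ((-106 + 87)**2 + 656)/(9525 + 49869) = ((-19)**2 + 656)/59394 = (361 + 656)*(1/59394) = 1017*(1/59394) = 339/19798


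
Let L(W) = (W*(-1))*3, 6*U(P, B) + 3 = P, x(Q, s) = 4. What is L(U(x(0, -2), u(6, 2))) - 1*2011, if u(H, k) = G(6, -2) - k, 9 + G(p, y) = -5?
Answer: -4023/2 ≈ -2011.5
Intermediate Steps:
G(p, y) = -14 (G(p, y) = -9 - 5 = -14)
u(H, k) = -14 - k
U(P, B) = -1/2 + P/6
L(W) = -3*W (L(W) = -W*3 = -3*W)
L(U(x(0, -2), u(6, 2))) - 1*2011 = -3*(-1/2 + (1/6)*4) - 1*2011 = -3*(-1/2 + 2/3) - 2011 = -3*1/6 - 2011 = -1/2 - 2011 = -4023/2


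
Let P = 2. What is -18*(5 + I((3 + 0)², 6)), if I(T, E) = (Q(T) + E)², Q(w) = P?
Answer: -1242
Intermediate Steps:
Q(w) = 2
I(T, E) = (2 + E)²
-18*(5 + I((3 + 0)², 6)) = -18*(5 + (2 + 6)²) = -18*(5 + 8²) = -18*(5 + 64) = -18*69 = -1242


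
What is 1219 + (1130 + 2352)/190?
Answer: 117546/95 ≈ 1237.3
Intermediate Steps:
1219 + (1130 + 2352)/190 = 1219 + 3482*(1/190) = 1219 + 1741/95 = 117546/95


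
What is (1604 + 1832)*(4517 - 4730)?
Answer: -731868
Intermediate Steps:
(1604 + 1832)*(4517 - 4730) = 3436*(-213) = -731868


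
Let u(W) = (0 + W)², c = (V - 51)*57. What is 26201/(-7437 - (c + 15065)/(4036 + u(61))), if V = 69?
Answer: -10696903/3037100 ≈ -3.5221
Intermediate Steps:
c = 1026 (c = (69 - 51)*57 = 18*57 = 1026)
u(W) = W²
26201/(-7437 - (c + 15065)/(4036 + u(61))) = 26201/(-7437 - (1026 + 15065)/(4036 + 61²)) = 26201/(-7437 - 16091/(4036 + 3721)) = 26201/(-7437 - 16091/7757) = 26201/(-57704900/7757) = 26201*(-7757/57704900) = -10696903/3037100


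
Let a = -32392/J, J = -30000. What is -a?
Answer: -4049/3750 ≈ -1.0797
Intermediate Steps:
a = 4049/3750 (a = -32392/(-30000) = -32392*(-1/30000) = 4049/3750 ≈ 1.0797)
-a = -1*4049/3750 = -4049/3750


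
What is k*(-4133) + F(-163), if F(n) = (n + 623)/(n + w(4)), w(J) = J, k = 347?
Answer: -228030469/159 ≈ -1.4342e+6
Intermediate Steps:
F(n) = (623 + n)/(4 + n) (F(n) = (n + 623)/(n + 4) = (623 + n)/(4 + n))
k*(-4133) + F(-163) = 347*(-4133) + (623 - 163)/(4 - 163) = -1434151 + 460/(-159) = -1434151 - 1/159*460 = -1434151 - 460/159 = -228030469/159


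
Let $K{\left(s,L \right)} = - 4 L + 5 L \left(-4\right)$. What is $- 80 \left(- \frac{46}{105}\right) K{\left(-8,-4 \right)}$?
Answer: $\frac{23552}{7} \approx 3364.6$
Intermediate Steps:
$K{\left(s,L \right)} = - 24 L$ ($K{\left(s,L \right)} = - 4 L - 20 L = - 24 L$)
$- 80 \left(- \frac{46}{105}\right) K{\left(-8,-4 \right)} = - 80 \left(- \frac{46}{105}\right) \left(\left(-24\right) \left(-4\right)\right) = - 80 \left(\left(-46\right) \frac{1}{105}\right) 96 = \left(-80\right) \left(- \frac{46}{105}\right) 96 = \frac{736}{21} \cdot 96 = \frac{23552}{7}$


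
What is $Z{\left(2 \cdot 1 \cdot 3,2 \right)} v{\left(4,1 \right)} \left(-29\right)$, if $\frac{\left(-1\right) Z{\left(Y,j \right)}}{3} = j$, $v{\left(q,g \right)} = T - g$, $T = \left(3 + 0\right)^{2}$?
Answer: $1392$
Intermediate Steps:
$T = 9$ ($T = 3^{2} = 9$)
$v{\left(q,g \right)} = 9 - g$
$Z{\left(Y,j \right)} = - 3 j$
$Z{\left(2 \cdot 1 \cdot 3,2 \right)} v{\left(4,1 \right)} \left(-29\right) = \left(-3\right) 2 \left(9 - 1\right) \left(-29\right) = - 6 \left(9 - 1\right) \left(-29\right) = \left(-6\right) 8 \left(-29\right) = \left(-48\right) \left(-29\right) = 1392$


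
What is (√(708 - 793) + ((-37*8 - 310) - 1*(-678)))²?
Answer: (72 + I*√85)² ≈ 5099.0 + 1327.6*I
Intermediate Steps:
(√(708 - 793) + ((-37*8 - 310) - 1*(-678)))² = (√(-85) + ((-296 - 310) + 678))² = (I*√85 + (-606 + 678))² = (I*√85 + 72)² = (72 + I*√85)²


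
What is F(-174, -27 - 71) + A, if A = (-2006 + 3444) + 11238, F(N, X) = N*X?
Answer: 29728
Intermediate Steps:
A = 12676 (A = 1438 + 11238 = 12676)
F(-174, -27 - 71) + A = -174*(-27 - 71) + 12676 = -174*(-98) + 12676 = 17052 + 12676 = 29728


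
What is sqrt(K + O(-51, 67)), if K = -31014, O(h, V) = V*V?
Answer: 5*I*sqrt(1061) ≈ 162.86*I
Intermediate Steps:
O(h, V) = V**2
sqrt(K + O(-51, 67)) = sqrt(-31014 + 67**2) = sqrt(-31014 + 4489) = sqrt(-26525) = 5*I*sqrt(1061)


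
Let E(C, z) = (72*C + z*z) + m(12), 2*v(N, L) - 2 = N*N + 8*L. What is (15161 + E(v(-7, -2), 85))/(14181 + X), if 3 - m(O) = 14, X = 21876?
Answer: 23635/36057 ≈ 0.65549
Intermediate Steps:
m(O) = -11 (m(O) = 3 - 1*14 = 3 - 14 = -11)
v(N, L) = 1 + N**2/2 + 4*L (v(N, L) = 1 + (N*N + 8*L)/2 = 1 + (N**2 + 8*L)/2 = 1 + (N**2/2 + 4*L) = 1 + N**2/2 + 4*L)
E(C, z) = -11 + z**2 + 72*C (E(C, z) = (72*C + z*z) - 11 = (72*C + z**2) - 11 = (z**2 + 72*C) - 11 = -11 + z**2 + 72*C)
(15161 + E(v(-7, -2), 85))/(14181 + X) = (15161 + (-11 + 85**2 + 72*(1 + (1/2)*(-7)**2 + 4*(-2))))/(14181 + 21876) = (15161 + (-11 + 7225 + 72*(1 + (1/2)*49 - 8)))/36057 = (15161 + (-11 + 7225 + 72*(1 + 49/2 - 8)))*(1/36057) = (15161 + (-11 + 7225 + 72*(35/2)))*(1/36057) = (15161 + (-11 + 7225 + 1260))*(1/36057) = (15161 + 8474)*(1/36057) = 23635*(1/36057) = 23635/36057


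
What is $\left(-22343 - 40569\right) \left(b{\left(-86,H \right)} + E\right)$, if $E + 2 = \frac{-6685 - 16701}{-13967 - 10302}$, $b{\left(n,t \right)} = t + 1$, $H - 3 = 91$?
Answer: $- \frac{143464713536}{24269} \approx -5.9114 \cdot 10^{6}$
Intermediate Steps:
$H = 94$ ($H = 3 + 91 = 94$)
$b{\left(n,t \right)} = 1 + t$
$E = - \frac{25152}{24269}$ ($E = -2 + \frac{-6685 - 16701}{-13967 - 10302} = -2 - \frac{23386}{-24269} = -2 - - \frac{23386}{24269} = -2 + \frac{23386}{24269} = - \frac{25152}{24269} \approx -1.0364$)
$\left(-22343 - 40569\right) \left(b{\left(-86,H \right)} + E\right) = \left(-22343 - 40569\right) \left(\left(1 + 94\right) - \frac{25152}{24269}\right) = - 62912 \left(95 - \frac{25152}{24269}\right) = \left(-62912\right) \frac{2280403}{24269} = - \frac{143464713536}{24269}$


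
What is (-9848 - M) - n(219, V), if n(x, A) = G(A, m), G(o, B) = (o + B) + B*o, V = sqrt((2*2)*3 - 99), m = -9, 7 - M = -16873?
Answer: -26719 + 8*I*sqrt(87) ≈ -26719.0 + 74.619*I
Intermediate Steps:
M = 16880 (M = 7 - 1*(-16873) = 7 + 16873 = 16880)
V = I*sqrt(87) (V = sqrt(4*3 - 99) = sqrt(12 - 99) = sqrt(-87) = I*sqrt(87) ≈ 9.3274*I)
G(o, B) = B + o + B*o (G(o, B) = (B + o) + B*o = B + o + B*o)
n(x, A) = -9 - 8*A (n(x, A) = -9 + A - 9*A = -9 - 8*A)
(-9848 - M) - n(219, V) = (-9848 - 1*16880) - (-9 - 8*I*sqrt(87)) = (-9848 - 16880) - (-9 - 8*I*sqrt(87)) = -26728 + (9 + 8*I*sqrt(87)) = -26719 + 8*I*sqrt(87)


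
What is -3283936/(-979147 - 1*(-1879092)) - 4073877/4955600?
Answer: -3988027695673/891953488400 ≈ -4.4711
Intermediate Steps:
-3283936/(-979147 - 1*(-1879092)) - 4073877/4955600 = -3283936/(-979147 + 1879092) - 4073877*1/4955600 = -3283936/899945 - 4073877/4955600 = -3988027695673/891953488400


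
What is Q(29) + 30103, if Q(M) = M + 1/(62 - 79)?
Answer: 512243/17 ≈ 30132.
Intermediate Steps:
Q(M) = -1/17 + M (Q(M) = M + 1/(-17) = M - 1/17 = -1/17 + M)
Q(29) + 30103 = (-1/17 + 29) + 30103 = 492/17 + 30103 = 512243/17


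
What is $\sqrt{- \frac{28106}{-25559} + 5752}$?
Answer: $\frac{\sqrt{3758284151966}}{25559} \approx 75.849$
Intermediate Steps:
$\sqrt{- \frac{28106}{-25559} + 5752} = \sqrt{\left(-28106\right) \left(- \frac{1}{25559}\right) + 5752} = \sqrt{\frac{28106}{25559} + 5752} = \sqrt{\frac{147043474}{25559}} = \frac{\sqrt{3758284151966}}{25559}$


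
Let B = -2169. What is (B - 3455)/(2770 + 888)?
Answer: -2812/1829 ≈ -1.5375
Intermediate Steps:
(B - 3455)/(2770 + 888) = (-2169 - 3455)/(2770 + 888) = -5624/3658 = -5624*1/3658 = -2812/1829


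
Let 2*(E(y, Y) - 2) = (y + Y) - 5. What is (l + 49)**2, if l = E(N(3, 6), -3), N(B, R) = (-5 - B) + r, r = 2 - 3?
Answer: 7225/4 ≈ 1806.3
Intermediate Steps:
r = -1
N(B, R) = -6 - B (N(B, R) = (-5 - B) - 1 = -6 - B)
E(y, Y) = -1/2 + Y/2 + y/2 (E(y, Y) = 2 + ((y + Y) - 5)/2 = 2 + ((Y + y) - 5)/2 = 2 + (-5 + Y + y)/2 = 2 + (-5/2 + Y/2 + y/2) = -1/2 + Y/2 + y/2)
l = -13/2 (l = -1/2 + (1/2)*(-3) + (-6 - 1*3)/2 = -1/2 - 3/2 + (-6 - 3)/2 = -1/2 - 3/2 + (1/2)*(-9) = -1/2 - 3/2 - 9/2 = -13/2 ≈ -6.5000)
(l + 49)**2 = (-13/2 + 49)**2 = (85/2)**2 = 7225/4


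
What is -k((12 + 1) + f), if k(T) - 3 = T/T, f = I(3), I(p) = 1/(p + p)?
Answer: -4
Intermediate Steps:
I(p) = 1/(2*p)
f = 1/6 (f = (1/2)/3 = (1/2)*(1/3) = 1/6 ≈ 0.16667)
k(T) = 4 (k(T) = 3 + T/T = 3 + 1 = 4)
-k((12 + 1) + f) = -1*4 = -4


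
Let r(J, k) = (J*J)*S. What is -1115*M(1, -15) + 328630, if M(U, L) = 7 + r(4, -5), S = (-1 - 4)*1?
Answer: 410025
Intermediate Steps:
S = -5 (S = -5*1 = -5)
r(J, k) = -5*J² (r(J, k) = (J*J)*(-5) = J²*(-5) = -5*J²)
M(U, L) = -73 (M(U, L) = 7 - 5*4² = 7 - 5*16 = 7 - 80 = -73)
-1115*M(1, -15) + 328630 = -1115*(-73) + 328630 = 81395 + 328630 = 410025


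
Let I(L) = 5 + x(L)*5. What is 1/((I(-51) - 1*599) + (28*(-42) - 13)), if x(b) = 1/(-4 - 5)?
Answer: -9/16052 ≈ -0.00056068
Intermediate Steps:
x(b) = -⅑ (x(b) = 1/(-9) = -⅑)
I(L) = 40/9 (I(L) = 5 - ⅑*5 = 5 - 5/9 = 40/9)
1/((I(-51) - 1*599) + (28*(-42) - 13)) = 1/((40/9 - 1*599) + (28*(-42) - 13)) = 1/((40/9 - 599) + (-1176 - 13)) = 1/(-5351/9 - 1189) = 1/(-16052/9) = -9/16052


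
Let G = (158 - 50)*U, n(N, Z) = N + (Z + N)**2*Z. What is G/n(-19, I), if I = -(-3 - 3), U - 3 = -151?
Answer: -15984/995 ≈ -16.064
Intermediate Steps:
U = -148 (U = 3 - 151 = -148)
I = 6 (I = -1*(-6) = 6)
n(N, Z) = N + Z*(N + Z)**2 (n(N, Z) = N + (N + Z)**2*Z = N + Z*(N + Z)**2)
G = -15984 (G = (158 - 50)*(-148) = 108*(-148) = -15984)
G/n(-19, I) = -15984/(-19 + 6*(-19 + 6)**2) = -15984/(-19 + 6*(-13)**2) = -15984/(-19 + 6*169) = -15984/(-19 + 1014) = -15984/995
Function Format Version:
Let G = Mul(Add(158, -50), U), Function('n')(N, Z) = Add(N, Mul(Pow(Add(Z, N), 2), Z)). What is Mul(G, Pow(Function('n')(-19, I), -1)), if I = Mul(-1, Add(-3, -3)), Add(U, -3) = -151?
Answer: Rational(-15984, 995) ≈ -16.064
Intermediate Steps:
U = -148 (U = Add(3, -151) = -148)
I = 6 (I = Mul(-1, -6) = 6)
Function('n')(N, Z) = Add(N, Mul(Z, Pow(Add(N, Z), 2))) (Function('n')(N, Z) = Add(N, Mul(Pow(Add(N, Z), 2), Z)) = Add(N, Mul(Z, Pow(Add(N, Z), 2))))
G = -15984 (G = Mul(Add(158, -50), -148) = Mul(108, -148) = -15984)
Mul(G, Pow(Function('n')(-19, I), -1)) = Mul(-15984, Pow(Add(-19, Mul(6, Pow(Add(-19, 6), 2))), -1)) = Mul(-15984, Pow(Add(-19, Mul(6, Pow(-13, 2))), -1)) = Mul(-15984, Pow(Add(-19, Mul(6, 169)), -1)) = Mul(-15984, Pow(Add(-19, 1014), -1)) = Mul(-15984, Pow(995, -1)) = Mul(-15984, Rational(1, 995)) = Rational(-15984, 995)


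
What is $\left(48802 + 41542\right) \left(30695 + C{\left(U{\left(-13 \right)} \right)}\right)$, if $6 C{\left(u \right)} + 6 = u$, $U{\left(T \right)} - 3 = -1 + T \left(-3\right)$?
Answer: $\frac{8320908260}{3} \approx 2.7736 \cdot 10^{9}$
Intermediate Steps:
$U{\left(T \right)} = 2 - 3 T$ ($U{\left(T \right)} = 3 + \left(-1 + T \left(-3\right)\right) = 3 - \left(1 + 3 T\right) = 2 - 3 T$)
$C{\left(u \right)} = -1 + \frac{u}{6}$
$\left(48802 + 41542\right) \left(30695 + C{\left(U{\left(-13 \right)} \right)}\right) = \left(48802 + 41542\right) \left(30695 - \left(1 - \frac{2 - -39}{6}\right)\right) = 90344 \left(30695 - \left(1 - \frac{2 + 39}{6}\right)\right) = 90344 \left(30695 + \left(-1 + \frac{1}{6} \cdot 41\right)\right) = 90344 \left(30695 + \left(-1 + \frac{41}{6}\right)\right) = 90344 \left(30695 + \frac{35}{6}\right) = 90344 \cdot \frac{184205}{6} = \frac{8320908260}{3}$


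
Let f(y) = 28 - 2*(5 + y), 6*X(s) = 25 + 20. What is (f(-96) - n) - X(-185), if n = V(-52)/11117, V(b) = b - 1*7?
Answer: 4502503/22234 ≈ 202.51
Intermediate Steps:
V(b) = -7 + b (V(b) = b - 7 = -7 + b)
n = -59/11117 (n = (-7 - 52)/11117 = -59*1/11117 = -59/11117 ≈ -0.0053072)
X(s) = 15/2 (X(s) = (25 + 20)/6 = (⅙)*45 = 15/2)
f(y) = 18 - 2*y (f(y) = 28 - (10 + 2*y) = 28 + (-10 - 2*y) = 18 - 2*y)
(f(-96) - n) - X(-185) = ((18 - 2*(-96)) - 1*(-59/11117)) - 1*15/2 = ((18 + 192) + 59/11117) - 15/2 = (210 + 59/11117) - 15/2 = 2334629/11117 - 15/2 = 4502503/22234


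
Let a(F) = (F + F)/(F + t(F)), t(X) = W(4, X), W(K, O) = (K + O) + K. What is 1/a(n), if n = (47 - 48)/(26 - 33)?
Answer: 29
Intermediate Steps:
W(K, O) = O + 2*K
n = ⅐ (n = -1/(-7) = -1*(-⅐) = ⅐ ≈ 0.14286)
t(X) = 8 + X (t(X) = X + 2*4 = X + 8 = 8 + X)
a(F) = 2*F/(8 + 2*F) (a(F) = (F + F)/(F + (8 + F)) = (2*F)/(8 + 2*F) = 2*F/(8 + 2*F))
1/a(n) = 1/(1/(7*(4 + ⅐))) = 1/(1/(7*(29/7))) = 1/((⅐)*(7/29)) = 1/(1/29) = 29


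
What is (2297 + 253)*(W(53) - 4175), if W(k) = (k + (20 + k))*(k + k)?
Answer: 23411550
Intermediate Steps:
W(k) = 2*k*(20 + 2*k) (W(k) = (20 + 2*k)*(2*k) = 2*k*(20 + 2*k))
(2297 + 253)*(W(53) - 4175) = (2297 + 253)*(4*53*(10 + 53) - 4175) = 2550*(4*53*63 - 4175) = 2550*(13356 - 4175) = 2550*9181 = 23411550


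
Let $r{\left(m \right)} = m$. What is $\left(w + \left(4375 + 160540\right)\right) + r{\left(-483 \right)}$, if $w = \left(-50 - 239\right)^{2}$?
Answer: $247953$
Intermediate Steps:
$w = 83521$ ($w = \left(-289\right)^{2} = 83521$)
$\left(w + \left(4375 + 160540\right)\right) + r{\left(-483 \right)} = \left(83521 + \left(4375 + 160540\right)\right) - 483 = \left(83521 + 164915\right) - 483 = 248436 - 483 = 247953$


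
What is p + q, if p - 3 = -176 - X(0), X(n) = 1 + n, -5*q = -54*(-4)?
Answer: -1086/5 ≈ -217.20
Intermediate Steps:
q = -216/5 (q = -(-54)*(-4)/5 = -1/5*216 = -216/5 ≈ -43.200)
p = -174 (p = 3 + (-176 - (1 + 0)) = 3 + (-176 - 1*1) = 3 + (-176 - 1) = 3 - 177 = -174)
p + q = -174 - 216/5 = -1086/5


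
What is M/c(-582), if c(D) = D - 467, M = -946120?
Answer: 946120/1049 ≈ 901.93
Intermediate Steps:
c(D) = -467 + D
M/c(-582) = -946120/(-467 - 582) = -946120/(-1049) = -946120*(-1/1049) = 946120/1049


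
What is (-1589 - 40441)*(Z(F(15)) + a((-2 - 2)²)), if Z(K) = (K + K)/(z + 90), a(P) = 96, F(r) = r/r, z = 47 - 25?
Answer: -112997655/28 ≈ -4.0356e+6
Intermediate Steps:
z = 22
F(r) = 1
Z(K) = K/56 (Z(K) = (K + K)/(22 + 90) = (2*K)/112 = (2*K)*(1/112) = K/56)
(-1589 - 40441)*(Z(F(15)) + a((-2 - 2)²)) = (-1589 - 40441)*((1/56)*1 + 96) = -42030*(1/56 + 96) = -42030*5377/56 = -112997655/28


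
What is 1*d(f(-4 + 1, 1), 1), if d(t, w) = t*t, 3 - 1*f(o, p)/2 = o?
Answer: 144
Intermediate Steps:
f(o, p) = 6 - 2*o
d(t, w) = t²
1*d(f(-4 + 1, 1), 1) = 1*(6 - 2*(-4 + 1))² = 1*(6 - 2*(-3))² = 1*(6 + 6)² = 1*12² = 1*144 = 144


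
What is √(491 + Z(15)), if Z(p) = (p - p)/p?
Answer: √491 ≈ 22.159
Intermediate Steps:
Z(p) = 0 (Z(p) = 0/p = 0)
√(491 + Z(15)) = √(491 + 0) = √491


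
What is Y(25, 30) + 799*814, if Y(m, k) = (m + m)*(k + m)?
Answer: 653136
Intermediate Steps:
Y(m, k) = 2*m*(k + m) (Y(m, k) = (2*m)*(k + m) = 2*m*(k + m))
Y(25, 30) + 799*814 = 2*25*(30 + 25) + 799*814 = 2*25*55 + 650386 = 2750 + 650386 = 653136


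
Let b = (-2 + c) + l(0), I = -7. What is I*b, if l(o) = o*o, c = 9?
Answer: -49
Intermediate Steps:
l(o) = o**2
b = 7 (b = (-2 + 9) + 0**2 = 7 + 0 = 7)
I*b = -7*7 = -49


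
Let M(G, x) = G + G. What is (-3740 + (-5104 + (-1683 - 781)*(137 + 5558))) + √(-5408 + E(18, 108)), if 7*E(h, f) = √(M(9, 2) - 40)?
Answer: -14041324 + √(-264992 + 7*I*√22)/7 ≈ -1.4041e+7 + 73.539*I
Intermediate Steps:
M(G, x) = 2*G
E(h, f) = I*√22/7 (E(h, f) = √(2*9 - 40)/7 = √(18 - 40)/7 = √(-22)/7 = (I*√22)/7 = I*√22/7)
(-3740 + (-5104 + (-1683 - 781)*(137 + 5558))) + √(-5408 + E(18, 108)) = (-3740 + (-5104 + (-1683 - 781)*(137 + 5558))) + √(-5408 + I*√22/7) = (-3740 + (-5104 - 2464*5695)) + √(-5408 + I*√22/7) = (-3740 + (-5104 - 14032480)) + √(-5408 + I*√22/7) = (-3740 - 14037584) + √(-5408 + I*√22/7) = -14041324 + √(-5408 + I*√22/7)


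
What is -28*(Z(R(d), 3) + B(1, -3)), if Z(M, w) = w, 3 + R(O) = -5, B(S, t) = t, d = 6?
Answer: 0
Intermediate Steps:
R(O) = -8 (R(O) = -3 - 5 = -8)
-28*(Z(R(d), 3) + B(1, -3)) = -28*(3 - 3) = -28*0 = 0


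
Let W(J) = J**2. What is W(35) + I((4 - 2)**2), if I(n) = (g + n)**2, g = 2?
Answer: 1261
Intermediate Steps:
I(n) = (2 + n)**2
W(35) + I((4 - 2)**2) = 35**2 + (2 + (4 - 2)**2)**2 = 1225 + (2 + 2**2)**2 = 1225 + (2 + 4)**2 = 1225 + 6**2 = 1225 + 36 = 1261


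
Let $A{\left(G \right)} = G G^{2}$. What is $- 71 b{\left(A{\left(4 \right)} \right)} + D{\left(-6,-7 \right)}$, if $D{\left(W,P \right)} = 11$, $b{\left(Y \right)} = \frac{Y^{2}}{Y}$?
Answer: $-4533$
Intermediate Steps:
$A{\left(G \right)} = G^{3}$
$b{\left(Y \right)} = Y$
$- 71 b{\left(A{\left(4 \right)} \right)} + D{\left(-6,-7 \right)} = - 71 \cdot 4^{3} + 11 = \left(-71\right) 64 + 11 = -4544 + 11 = -4533$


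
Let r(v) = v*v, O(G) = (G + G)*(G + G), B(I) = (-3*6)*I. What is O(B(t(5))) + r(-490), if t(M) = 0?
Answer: 240100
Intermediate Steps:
B(I) = -18*I
O(G) = 4*G² (O(G) = (2*G)*(2*G) = 4*G²)
r(v) = v²
O(B(t(5))) + r(-490) = 4*(-18*0)² + (-490)² = 4*0² + 240100 = 4*0 + 240100 = 0 + 240100 = 240100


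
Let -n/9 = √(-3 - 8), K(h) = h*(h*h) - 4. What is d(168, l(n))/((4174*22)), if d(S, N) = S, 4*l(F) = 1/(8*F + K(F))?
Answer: 42/22957 ≈ 0.0018295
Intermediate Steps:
K(h) = -4 + h³ (K(h) = h*h² - 4 = h³ - 4 = -4 + h³)
n = -9*I*√11 (n = -9*√(-3 - 8) = -9*I*√11 ≈ -29.85*I)
l(F) = 1/(4*(-4 + F³ + 8*F)) (l(F) = 1/(4*(8*F + (-4 + F³))) = 1/(4*(-4 + F³ + 8*F)))
d(168, l(n))/((4174*22)) = 168/((4174*22)) = 168/91828 = 168*(1/91828) = 42/22957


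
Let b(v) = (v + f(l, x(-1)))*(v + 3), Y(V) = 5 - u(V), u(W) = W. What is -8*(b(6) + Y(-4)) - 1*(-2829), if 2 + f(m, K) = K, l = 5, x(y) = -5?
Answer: 2829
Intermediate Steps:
f(m, K) = -2 + K
Y(V) = 5 - V
b(v) = (-7 + v)*(3 + v) (b(v) = (v + (-2 - 5))*(v + 3) = (v - 7)*(3 + v) = (-7 + v)*(3 + v))
-8*(b(6) + Y(-4)) - 1*(-2829) = -8*((-21 + 6² - 4*6) + (5 - 1*(-4))) - 1*(-2829) = -8*((-21 + 36 - 24) + (5 + 4)) + 2829 = -8*(-9 + 9) + 2829 = -8*0 + 2829 = 0 + 2829 = 2829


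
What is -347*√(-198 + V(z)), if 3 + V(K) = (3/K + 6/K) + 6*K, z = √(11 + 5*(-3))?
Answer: -347*√(-804 + 30*I)/2 ≈ -91.767 - 4920.4*I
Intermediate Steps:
z = 2*I (z = √(11 - 15) = √(-4) = 2*I ≈ 2.0*I)
V(K) = -3 + 6*K + 9/K (V(K) = -3 + ((3/K + 6/K) + 6*K) = -3 + (9/K + 6*K) = -3 + (6*K + 9/K) = -3 + 6*K + 9/K)
-347*√(-198 + V(z)) = -347*√(-198 + (-3 + 6*(2*I) + 9/((2*I)))) = -347*√(-198 + (-3 + 12*I + 9*(-I/2))) = -347*√(-198 + (-3 + 12*I - 9*I/2)) = -347*√(-198 + (-3 + 15*I/2)) = -347*√(-201 + 15*I/2)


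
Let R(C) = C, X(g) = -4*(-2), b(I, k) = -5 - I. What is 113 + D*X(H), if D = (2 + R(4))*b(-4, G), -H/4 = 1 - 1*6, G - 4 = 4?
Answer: 65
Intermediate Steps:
G = 8 (G = 4 + 4 = 8)
H = 20 (H = -4*(1 - 1*6) = -4*(1 - 6) = -4*(-5) = 20)
X(g) = 8
D = -6 (D = (2 + 4)*(-5 - 1*(-4)) = 6*(-5 + 4) = 6*(-1) = -6)
113 + D*X(H) = 113 - 6*8 = 113 - 48 = 65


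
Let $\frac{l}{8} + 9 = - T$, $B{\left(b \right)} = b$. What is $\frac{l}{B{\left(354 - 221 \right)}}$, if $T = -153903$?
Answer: $\frac{1231152}{133} \approx 9256.8$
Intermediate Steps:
$l = 1231152$ ($l = -72 + 8 \left(\left(-1\right) \left(-153903\right)\right) = -72 + 8 \cdot 153903 = -72 + 1231224 = 1231152$)
$\frac{l}{B{\left(354 - 221 \right)}} = \frac{1231152}{354 - 221} = \frac{1231152}{133}$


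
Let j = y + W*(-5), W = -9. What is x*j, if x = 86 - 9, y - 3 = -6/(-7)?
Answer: 3762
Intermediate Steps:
y = 27/7 (y = 3 - 6/(-7) = 3 - 6*(-⅐) = 3 + 6/7 = 27/7 ≈ 3.8571)
x = 77
j = 342/7 (j = 27/7 - 9*(-5) = 27/7 + 45 = 342/7 ≈ 48.857)
x*j = 77*(342/7) = 3762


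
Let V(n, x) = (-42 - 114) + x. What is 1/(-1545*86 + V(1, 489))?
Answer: -1/132537 ≈ -7.5451e-6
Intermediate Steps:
V(n, x) = -156 + x
1/(-1545*86 + V(1, 489)) = 1/(-1545*86 + (-156 + 489)) = 1/(-132870 + 333) = 1/(-132537) = -1/132537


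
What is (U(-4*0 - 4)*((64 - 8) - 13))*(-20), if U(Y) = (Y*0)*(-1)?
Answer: 0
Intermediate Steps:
U(Y) = 0 (U(Y) = 0*(-1) = 0)
(U(-4*0 - 4)*((64 - 8) - 13))*(-20) = (0*((64 - 8) - 13))*(-20) = (0*(56 - 13))*(-20) = (0*43)*(-20) = 0*(-20) = 0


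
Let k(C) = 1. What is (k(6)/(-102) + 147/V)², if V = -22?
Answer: 14092516/314721 ≈ 44.778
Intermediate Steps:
(k(6)/(-102) + 147/V)² = (1/(-102) + 147/(-22))² = (1*(-1/102) + 147*(-1/22))² = (-1/102 - 147/22)² = (-3754/561)² = 14092516/314721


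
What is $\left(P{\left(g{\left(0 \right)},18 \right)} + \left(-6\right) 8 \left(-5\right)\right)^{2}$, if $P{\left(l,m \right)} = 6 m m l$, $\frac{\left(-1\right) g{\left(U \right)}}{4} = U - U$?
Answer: $57600$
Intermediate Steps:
$g{\left(U \right)} = 0$ ($g{\left(U \right)} = - 4 \left(U - U\right) = \left(-4\right) 0 = 0$)
$P{\left(l,m \right)} = 6 l m^{2}$ ($P{\left(l,m \right)} = 6 m^{2} l = 6 l m^{2}$)
$\left(P{\left(g{\left(0 \right)},18 \right)} + \left(-6\right) 8 \left(-5\right)\right)^{2} = \left(6 \cdot 0 \cdot 18^{2} + \left(-6\right) 8 \left(-5\right)\right)^{2} = \left(6 \cdot 0 \cdot 324 - -240\right)^{2} = \left(0 + 240\right)^{2} = 240^{2} = 57600$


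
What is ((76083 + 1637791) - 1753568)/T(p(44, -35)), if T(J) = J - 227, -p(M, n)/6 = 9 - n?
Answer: 39694/491 ≈ 80.843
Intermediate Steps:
p(M, n) = -54 + 6*n (p(M, n) = -6*(9 - n) = -54 + 6*n)
T(J) = -227 + J
((76083 + 1637791) - 1753568)/T(p(44, -35)) = ((76083 + 1637791) - 1753568)/(-227 + (-54 + 6*(-35))) = (1713874 - 1753568)/(-227 + (-54 - 210)) = -39694/(-227 - 264) = -39694/(-491) = -39694*(-1/491) = 39694/491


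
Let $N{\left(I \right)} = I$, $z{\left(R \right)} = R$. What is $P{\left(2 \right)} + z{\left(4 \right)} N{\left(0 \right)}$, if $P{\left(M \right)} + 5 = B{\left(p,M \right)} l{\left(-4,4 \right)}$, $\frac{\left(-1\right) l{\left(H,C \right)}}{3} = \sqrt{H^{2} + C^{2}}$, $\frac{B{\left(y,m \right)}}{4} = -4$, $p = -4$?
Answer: $-5 + 192 \sqrt{2} \approx 266.53$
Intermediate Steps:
$B{\left(y,m \right)} = -16$ ($B{\left(y,m \right)} = 4 \left(-4\right) = -16$)
$l{\left(H,C \right)} = - 3 \sqrt{C^{2} + H^{2}}$ ($l{\left(H,C \right)} = - 3 \sqrt{H^{2} + C^{2}} = - 3 \sqrt{C^{2} + H^{2}}$)
$P{\left(M \right)} = -5 + 192 \sqrt{2}$ ($P{\left(M \right)} = -5 - 16 \left(- 3 \sqrt{4^{2} + \left(-4\right)^{2}}\right) = -5 - 16 \left(- 3 \sqrt{16 + 16}\right) = -5 - 16 \left(- 3 \sqrt{32}\right) = -5 - 16 \left(- 3 \cdot 4 \sqrt{2}\right) = -5 - 16 \left(- 12 \sqrt{2}\right) = -5 + 192 \sqrt{2}$)
$P{\left(2 \right)} + z{\left(4 \right)} N{\left(0 \right)} = \left(-5 + 192 \sqrt{2}\right) + 4 \cdot 0 = \left(-5 + 192 \sqrt{2}\right) + 0 = -5 + 192 \sqrt{2}$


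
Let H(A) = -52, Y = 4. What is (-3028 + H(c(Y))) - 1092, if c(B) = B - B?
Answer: -4172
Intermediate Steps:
c(B) = 0
(-3028 + H(c(Y))) - 1092 = (-3028 - 52) - 1092 = -3080 - 1092 = -4172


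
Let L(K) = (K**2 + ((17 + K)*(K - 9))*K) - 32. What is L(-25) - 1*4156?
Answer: -10363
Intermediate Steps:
L(K) = -32 + K**2 + K*(-9 + K)*(17 + K) (L(K) = (K**2 + ((17 + K)*(-9 + K))*K) - 32 = (K**2 + ((-9 + K)*(17 + K))*K) - 32 = (K**2 + K*(-9 + K)*(17 + K)) - 32 = -32 + K**2 + K*(-9 + K)*(17 + K))
L(-25) - 1*4156 = (-32 + (-25)**3 - 153*(-25) + 9*(-25)**2) - 1*4156 = (-32 - 15625 + 3825 + 9*625) - 4156 = (-32 - 15625 + 3825 + 5625) - 4156 = -6207 - 4156 = -10363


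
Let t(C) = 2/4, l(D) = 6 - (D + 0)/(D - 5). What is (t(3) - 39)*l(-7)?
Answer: -5005/24 ≈ -208.54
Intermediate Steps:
l(D) = 6 - D/(-5 + D)
t(C) = ½ (t(C) = 2*(¼) = ½)
(t(3) - 39)*l(-7) = (½ - 39)*(5*(-6 - 7)/(-5 - 7)) = -385*(-13)/(2*(-12)) = -385*(-1)*(-13)/(2*12) = -77/2*65/12 = -5005/24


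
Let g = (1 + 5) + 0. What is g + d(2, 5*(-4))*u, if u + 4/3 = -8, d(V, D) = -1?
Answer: 46/3 ≈ 15.333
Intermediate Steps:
u = -28/3 (u = -4/3 - 8 = -28/3 ≈ -9.3333)
g = 6 (g = 6 + 0 = 6)
g + d(2, 5*(-4))*u = 6 - 1*(-28/3) = 6 + 28/3 = 46/3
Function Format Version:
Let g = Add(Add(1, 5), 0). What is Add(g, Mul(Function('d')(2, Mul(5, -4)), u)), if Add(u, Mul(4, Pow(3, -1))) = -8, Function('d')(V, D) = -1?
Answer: Rational(46, 3) ≈ 15.333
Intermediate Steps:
u = Rational(-28, 3) (u = Add(Rational(-4, 3), -8) = Rational(-28, 3) ≈ -9.3333)
g = 6 (g = Add(6, 0) = 6)
Add(g, Mul(Function('d')(2, Mul(5, -4)), u)) = Add(6, Mul(-1, Rational(-28, 3))) = Add(6, Rational(28, 3)) = Rational(46, 3)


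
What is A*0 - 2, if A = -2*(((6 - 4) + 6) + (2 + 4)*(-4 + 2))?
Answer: -2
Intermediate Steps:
A = 8 (A = -2*((2 + 6) + 6*(-2)) = -2*(8 - 12) = -2*(-4) = 8)
A*0 - 2 = 8*0 - 2 = 0 - 2 = -2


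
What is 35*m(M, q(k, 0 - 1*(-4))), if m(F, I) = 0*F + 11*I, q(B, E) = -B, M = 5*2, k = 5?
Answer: -1925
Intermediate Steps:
M = 10
m(F, I) = 11*I (m(F, I) = 0 + 11*I = 11*I)
35*m(M, q(k, 0 - 1*(-4))) = 35*(11*(-1*5)) = 35*(11*(-5)) = 35*(-55) = -1925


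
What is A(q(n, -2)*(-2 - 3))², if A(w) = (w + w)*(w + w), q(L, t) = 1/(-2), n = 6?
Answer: 625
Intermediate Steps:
q(L, t) = -½
A(w) = 4*w² (A(w) = (2*w)*(2*w) = 4*w²)
A(q(n, -2)*(-2 - 3))² = (4*(-(-2 - 3)/2)²)² = (4*(-½*(-5))²)² = (4*(5/2)²)² = (4*(25/4))² = 25² = 625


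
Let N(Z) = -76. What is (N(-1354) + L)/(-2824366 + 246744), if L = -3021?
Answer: 3097/2577622 ≈ 0.0012015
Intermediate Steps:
(N(-1354) + L)/(-2824366 + 246744) = (-76 - 3021)/(-2824366 + 246744) = -3097/(-2577622) = -3097*(-1/2577622) = 3097/2577622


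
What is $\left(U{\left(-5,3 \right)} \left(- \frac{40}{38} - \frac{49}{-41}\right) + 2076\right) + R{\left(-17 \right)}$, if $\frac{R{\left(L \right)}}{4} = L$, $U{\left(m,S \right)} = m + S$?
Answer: $\frac{1564010}{779} \approx 2007.7$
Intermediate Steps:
$U{\left(m,S \right)} = S + m$
$R{\left(L \right)} = 4 L$
$\left(U{\left(-5,3 \right)} \left(- \frac{40}{38} - \frac{49}{-41}\right) + 2076\right) + R{\left(-17 \right)} = \left(\left(3 - 5\right) \left(- \frac{40}{38} - \frac{49}{-41}\right) + 2076\right) + 4 \left(-17\right) = \left(- 2 \left(\left(-40\right) \frac{1}{38} - - \frac{49}{41}\right) + 2076\right) - 68 = \left(- 2 \left(- \frac{20}{19} + \frac{49}{41}\right) + 2076\right) - 68 = \left(\left(-2\right) \frac{111}{779} + 2076\right) - 68 = \left(- \frac{222}{779} + 2076\right) - 68 = \frac{1616982}{779} - 68 = \frac{1564010}{779}$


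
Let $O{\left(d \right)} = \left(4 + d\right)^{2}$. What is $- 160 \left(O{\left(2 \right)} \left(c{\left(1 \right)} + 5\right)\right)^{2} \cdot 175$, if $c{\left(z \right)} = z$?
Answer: $-1306368000$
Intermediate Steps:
$- 160 \left(O{\left(2 \right)} \left(c{\left(1 \right)} + 5\right)\right)^{2} \cdot 175 = - 160 \left(\left(4 + 2\right)^{2} \left(1 + 5\right)\right)^{2} \cdot 175 = - 160 \left(6^{2} \cdot 6\right)^{2} \cdot 175 = - 160 \left(36 \cdot 6\right)^{2} \cdot 175 = - 160 \cdot 216^{2} \cdot 175 = \left(-160\right) 46656 \cdot 175 = \left(-7464960\right) 175 = -1306368000$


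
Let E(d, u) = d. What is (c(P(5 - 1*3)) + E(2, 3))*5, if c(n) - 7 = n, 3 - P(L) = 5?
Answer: 35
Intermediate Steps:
P(L) = -2 (P(L) = 3 - 1*5 = 3 - 5 = -2)
c(n) = 7 + n
(c(P(5 - 1*3)) + E(2, 3))*5 = ((7 - 2) + 2)*5 = (5 + 2)*5 = 7*5 = 35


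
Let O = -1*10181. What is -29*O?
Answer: 295249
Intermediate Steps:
O = -10181
-29*O = -29*(-10181) = 295249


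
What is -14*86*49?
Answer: -58996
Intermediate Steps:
-14*86*49 = -1204*49 = -58996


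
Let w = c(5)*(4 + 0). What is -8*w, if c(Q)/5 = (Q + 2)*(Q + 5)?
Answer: -11200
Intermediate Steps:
c(Q) = 5*(2 + Q)*(5 + Q) (c(Q) = 5*((Q + 2)*(Q + 5)) = 5*((2 + Q)*(5 + Q)) = 5*(2 + Q)*(5 + Q))
w = 1400 (w = (50 + 5*5² + 35*5)*(4 + 0) = (50 + 5*25 + 175)*4 = (50 + 125 + 175)*4 = 350*4 = 1400)
-8*w = -8*1400 = -11200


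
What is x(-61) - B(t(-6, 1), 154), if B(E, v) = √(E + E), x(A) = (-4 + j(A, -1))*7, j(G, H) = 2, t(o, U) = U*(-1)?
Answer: -14 - I*√2 ≈ -14.0 - 1.4142*I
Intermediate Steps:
t(o, U) = -U
x(A) = -14 (x(A) = (-4 + 2)*7 = -2*7 = -14)
B(E, v) = √2*√E (B(E, v) = √(2*E) = √2*√E)
x(-61) - B(t(-6, 1), 154) = -14 - √2*√(-1*1) = -14 - √2*√(-1) = -14 - √2*I = -14 - I*√2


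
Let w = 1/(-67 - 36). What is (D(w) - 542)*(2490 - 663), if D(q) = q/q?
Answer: -988407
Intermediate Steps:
w = -1/103 (w = 1/(-103) = -1/103 ≈ -0.0097087)
D(q) = 1
(D(w) - 542)*(2490 - 663) = (1 - 542)*(2490 - 663) = -541*1827 = -988407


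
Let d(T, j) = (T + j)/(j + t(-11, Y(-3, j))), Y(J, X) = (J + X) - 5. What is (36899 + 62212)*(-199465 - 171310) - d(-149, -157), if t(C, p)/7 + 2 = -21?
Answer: -1947637694376/53 ≈ -3.6748e+10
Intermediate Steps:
Y(J, X) = -5 + J + X
t(C, p) = -161 (t(C, p) = -14 + 7*(-21) = -14 - 147 = -161)
d(T, j) = (T + j)/(-161 + j) (d(T, j) = (T + j)/(j - 161) = (T + j)/(-161 + j))
(36899 + 62212)*(-199465 - 171310) - d(-149, -157) = (36899 + 62212)*(-199465 - 171310) - (-149 - 157)/(-161 - 157) = 99111*(-370775) - (-306)/(-318) = -36747881025 - (-1)*(-306)/318 = -36747881025 - 1*51/53 = -36747881025 - 51/53 = -1947637694376/53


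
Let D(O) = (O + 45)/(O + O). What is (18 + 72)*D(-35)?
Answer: -90/7 ≈ -12.857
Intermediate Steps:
D(O) = (45 + O)/(2*O) (D(O) = (45 + O)/((2*O)) = (45 + O)*(1/(2*O)) = (45 + O)/(2*O))
(18 + 72)*D(-35) = (18 + 72)*((1/2)*(45 - 35)/(-35)) = 90*((1/2)*(-1/35)*10) = 90*(-1/7) = -90/7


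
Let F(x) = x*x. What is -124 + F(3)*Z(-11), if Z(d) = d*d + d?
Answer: 866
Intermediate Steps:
F(x) = x²
Z(d) = d + d² (Z(d) = d² + d = d + d²)
-124 + F(3)*Z(-11) = -124 + 3²*(-11*(1 - 11)) = -124 + 9*(-11*(-10)) = -124 + 9*110 = -124 + 990 = 866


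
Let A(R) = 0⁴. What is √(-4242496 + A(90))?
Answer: 8*I*√66289 ≈ 2059.7*I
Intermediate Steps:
A(R) = 0
√(-4242496 + A(90)) = √(-4242496 + 0) = √(-4242496) = 8*I*√66289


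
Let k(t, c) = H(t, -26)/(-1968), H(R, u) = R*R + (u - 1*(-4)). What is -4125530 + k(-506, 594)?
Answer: -1353216509/328 ≈ -4.1257e+6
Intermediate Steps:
H(R, u) = 4 + u + R**2 (H(R, u) = R**2 + (u + 4) = R**2 + (4 + u) = 4 + u + R**2)
k(t, c) = 11/984 - t**2/1968 (k(t, c) = (4 - 26 + t**2)/(-1968) = (-22 + t**2)*(-1/1968) = 11/984 - t**2/1968)
-4125530 + k(-506, 594) = -4125530 + (11/984 - 1/1968*(-506)**2) = -4125530 + (11/984 - 1/1968*256036) = -4125530 + (11/984 - 64009/492) = -4125530 - 42669/328 = -1353216509/328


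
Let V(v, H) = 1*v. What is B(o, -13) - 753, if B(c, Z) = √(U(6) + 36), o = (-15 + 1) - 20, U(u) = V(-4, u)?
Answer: -753 + 4*√2 ≈ -747.34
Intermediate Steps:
V(v, H) = v
U(u) = -4
o = -34 (o = -14 - 20 = -34)
B(c, Z) = 4*√2 (B(c, Z) = √(-4 + 36) = √32 = 4*√2)
B(o, -13) - 753 = 4*√2 - 753 = -753 + 4*√2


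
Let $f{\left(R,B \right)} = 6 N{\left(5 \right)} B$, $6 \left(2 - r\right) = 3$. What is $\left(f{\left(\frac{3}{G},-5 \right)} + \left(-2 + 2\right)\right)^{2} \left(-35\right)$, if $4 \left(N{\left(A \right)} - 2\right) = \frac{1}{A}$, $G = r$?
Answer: $- \frac{529515}{4} \approx -1.3238 \cdot 10^{5}$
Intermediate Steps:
$r = \frac{3}{2}$ ($r = 2 - \frac{1}{2} = \frac{3}{2} \approx 1.5$)
$G = \frac{3}{2} \approx 1.5$
$N{\left(A \right)} = 2 + \frac{1}{4 A}$
$f{\left(R,B \right)} = \frac{123 B}{10}$ ($f{\left(R,B \right)} = 6 \left(2 + \frac{1}{4 \cdot 5}\right) B = 6 \left(2 + \frac{1}{4} \cdot \frac{1}{5}\right) B = 6 \left(2 + \frac{1}{20}\right) B = 6 \cdot \frac{41}{20} B = \frac{123 B}{10}$)
$\left(f{\left(\frac{3}{G},-5 \right)} + \left(-2 + 2\right)\right)^{2} \left(-35\right) = \left(\frac{123}{10} \left(-5\right) + \left(-2 + 2\right)\right)^{2} \left(-35\right) = \left(- \frac{123}{2} + 0\right)^{2} \left(-35\right) = \left(- \frac{123}{2}\right)^{2} \left(-35\right) = \frac{15129}{4} \left(-35\right) = - \frac{529515}{4}$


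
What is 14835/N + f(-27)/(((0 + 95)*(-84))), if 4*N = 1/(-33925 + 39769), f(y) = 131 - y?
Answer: 1383664010321/3990 ≈ 3.4678e+8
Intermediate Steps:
N = 1/23376 (N = 1/(4*(-33925 + 39769)) = (1/4)/5844 = (1/4)*(1/5844) = 1/23376 ≈ 4.2779e-5)
14835/N + f(-27)/(((0 + 95)*(-84))) = 14835/(1/23376) + (131 - 1*(-27))/(((0 + 95)*(-84))) = 14835*23376 + (131 + 27)/((95*(-84))) = 346782960 + 158/(-7980) = 346782960 + 158*(-1/7980) = 346782960 - 79/3990 = 1383664010321/3990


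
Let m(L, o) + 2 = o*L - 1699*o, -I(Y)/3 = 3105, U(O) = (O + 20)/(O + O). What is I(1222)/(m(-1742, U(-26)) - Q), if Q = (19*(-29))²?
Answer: 80730/2634667 ≈ 0.030641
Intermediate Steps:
U(O) = (20 + O)/(2*O) (U(O) = (20 + O)/((2*O)) = (20 + O)*(1/(2*O)) = (20 + O)/(2*O))
I(Y) = -9315 (I(Y) = -3*3105 = -9315)
m(L, o) = -2 - 1699*o + L*o (m(L, o) = -2 + (o*L - 1699*o) = -2 + (L*o - 1699*o) = -2 + (-1699*o + L*o) = -2 - 1699*o + L*o)
Q = 303601 (Q = (-551)² = 303601)
I(1222)/(m(-1742, U(-26)) - Q) = -9315/((-2 - 1699*(20 - 26)/(2*(-26)) - 871*(20 - 26)/(-26)) - 1*303601) = -9315/((-2 - 1699*(-1)*(-6)/(2*26) - 871*(-1)*(-6)/26) - 303601) = -9315/((-2 - 1699*3/26 - 1742*3/26) - 303601) = -9315/((-2 - 5097/26 - 201) - 303601) = -9315/(-10375/26 - 303601) = -9315/(-7904001/26) = -9315*(-26/7904001) = 80730/2634667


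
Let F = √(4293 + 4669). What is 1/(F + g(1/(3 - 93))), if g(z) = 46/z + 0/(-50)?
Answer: -2070/8565319 - √8962/17130638 ≈ -0.00024720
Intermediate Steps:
F = √8962 ≈ 94.668
g(z) = 46/z (g(z) = 46/z + 0*(-1/50) = 46/z + 0 = 46/z)
1/(F + g(1/(3 - 93))) = 1/(√8962 + 46/(1/(3 - 93))) = 1/(√8962 + 46/(1/(-90))) = 1/(√8962 + 46/(-1/90)) = 1/(√8962 + 46*(-90)) = 1/(√8962 - 4140) = 1/(-4140 + √8962)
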